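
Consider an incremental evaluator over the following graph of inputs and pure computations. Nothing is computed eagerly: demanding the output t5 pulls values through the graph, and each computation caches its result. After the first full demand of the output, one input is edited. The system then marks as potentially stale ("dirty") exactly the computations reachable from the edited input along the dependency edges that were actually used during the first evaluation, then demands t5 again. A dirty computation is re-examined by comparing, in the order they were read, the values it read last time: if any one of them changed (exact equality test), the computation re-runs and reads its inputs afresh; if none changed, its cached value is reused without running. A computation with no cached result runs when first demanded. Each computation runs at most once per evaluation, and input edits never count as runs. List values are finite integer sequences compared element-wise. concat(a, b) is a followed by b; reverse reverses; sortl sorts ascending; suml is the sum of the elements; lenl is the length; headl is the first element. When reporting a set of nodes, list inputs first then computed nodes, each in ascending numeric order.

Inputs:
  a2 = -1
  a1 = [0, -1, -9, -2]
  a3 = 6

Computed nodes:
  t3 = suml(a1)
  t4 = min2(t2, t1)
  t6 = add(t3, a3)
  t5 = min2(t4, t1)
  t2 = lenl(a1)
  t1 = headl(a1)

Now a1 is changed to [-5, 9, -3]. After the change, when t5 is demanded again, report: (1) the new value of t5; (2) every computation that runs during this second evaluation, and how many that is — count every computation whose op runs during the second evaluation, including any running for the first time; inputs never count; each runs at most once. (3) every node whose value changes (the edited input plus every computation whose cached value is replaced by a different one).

Initial pass — values computed on the first demand:
  t1 = headl([0, -1, -9, -2]) = 0
  t2 = lenl([0, -1, -9, -2]) = 4
  t4 = min2(4, 0) = 0
  t5 = min2(0, 0) = 0

Second demand — change propagation:
  t1: re-runs because a1 [0, -1, -9, -2]->[-5, 9, -3]; new result -5.
  t2: re-runs because a1 [0, -1, -9, -2]->[-5, 9, -3]; new result 3.
  t4: re-runs because t2 4->3; t1 0->-5; new result -5.
  t5: re-runs because t4 0->-5; t1 0->-5; new result -5.

t5 now evaluates to -5.
Run set: t1, t2, t4, t5 (4 run).
Changed values: a1, t1, t2, t4, t5.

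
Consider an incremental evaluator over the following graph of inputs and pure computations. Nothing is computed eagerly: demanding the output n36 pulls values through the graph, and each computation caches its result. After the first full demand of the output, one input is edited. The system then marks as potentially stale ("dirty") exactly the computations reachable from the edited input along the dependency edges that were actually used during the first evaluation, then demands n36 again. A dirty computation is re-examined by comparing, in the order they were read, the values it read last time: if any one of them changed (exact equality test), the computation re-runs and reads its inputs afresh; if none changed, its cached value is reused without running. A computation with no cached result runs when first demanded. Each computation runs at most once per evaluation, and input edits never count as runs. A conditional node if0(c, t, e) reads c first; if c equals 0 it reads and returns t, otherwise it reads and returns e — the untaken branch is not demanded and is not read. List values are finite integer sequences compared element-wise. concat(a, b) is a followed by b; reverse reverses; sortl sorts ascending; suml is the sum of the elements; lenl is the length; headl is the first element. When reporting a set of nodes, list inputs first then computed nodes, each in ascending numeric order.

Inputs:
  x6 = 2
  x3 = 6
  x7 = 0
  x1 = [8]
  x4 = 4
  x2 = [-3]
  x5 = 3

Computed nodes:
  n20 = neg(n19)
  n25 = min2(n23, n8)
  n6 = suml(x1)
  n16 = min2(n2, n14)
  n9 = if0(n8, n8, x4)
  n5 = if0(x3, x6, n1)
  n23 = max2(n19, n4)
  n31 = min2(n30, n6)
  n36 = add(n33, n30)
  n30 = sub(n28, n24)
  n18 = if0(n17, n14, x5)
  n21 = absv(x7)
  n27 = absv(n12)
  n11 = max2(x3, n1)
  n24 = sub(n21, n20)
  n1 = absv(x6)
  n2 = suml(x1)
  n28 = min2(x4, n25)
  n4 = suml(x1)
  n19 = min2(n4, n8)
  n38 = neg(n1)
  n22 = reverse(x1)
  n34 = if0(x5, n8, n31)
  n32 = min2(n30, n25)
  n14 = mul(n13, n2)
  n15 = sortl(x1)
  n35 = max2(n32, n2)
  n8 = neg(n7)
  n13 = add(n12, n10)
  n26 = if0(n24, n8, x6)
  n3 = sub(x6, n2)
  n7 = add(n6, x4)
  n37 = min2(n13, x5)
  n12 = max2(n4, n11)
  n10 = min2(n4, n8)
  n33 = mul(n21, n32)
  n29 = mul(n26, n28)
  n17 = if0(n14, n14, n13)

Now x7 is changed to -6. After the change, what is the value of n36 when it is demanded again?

n36 now evaluates to -78.

Initial pass — values computed on the first demand:
  n4 = suml([8]) = 8
  n6 = suml([8]) = 8
  n7 = add(8, 4) = 12
  n8 = neg(12) = -12
  n19 = min2(8, -12) = -12
  n20 = neg(-12) = 12
  n21 = absv(0) = 0
  n23 = max2(-12, 8) = 8
  n24 = sub(0, 12) = -12
  n25 = min2(8, -12) = -12
  n28 = min2(4, -12) = -12
  n30 = sub(-12, -12) = 0
  n32 = min2(0, -12) = -12
  n33 = mul(0, -12) = 0
  n36 = add(0, 0) = 0

Second demand — change propagation:
  n21: re-runs because x7 0->-6; new result 6.
  n24: re-runs because n21 0->6; new result -6.
  n30: re-runs because n24 -12->-6; new result -6.
  n32: re-runs because n30 0->-6; new result -12 (unchanged).
  n33: re-runs because n21 0->6; new result -72.
  n36: re-runs because n33 0->-72; n30 0->-6; new result -78.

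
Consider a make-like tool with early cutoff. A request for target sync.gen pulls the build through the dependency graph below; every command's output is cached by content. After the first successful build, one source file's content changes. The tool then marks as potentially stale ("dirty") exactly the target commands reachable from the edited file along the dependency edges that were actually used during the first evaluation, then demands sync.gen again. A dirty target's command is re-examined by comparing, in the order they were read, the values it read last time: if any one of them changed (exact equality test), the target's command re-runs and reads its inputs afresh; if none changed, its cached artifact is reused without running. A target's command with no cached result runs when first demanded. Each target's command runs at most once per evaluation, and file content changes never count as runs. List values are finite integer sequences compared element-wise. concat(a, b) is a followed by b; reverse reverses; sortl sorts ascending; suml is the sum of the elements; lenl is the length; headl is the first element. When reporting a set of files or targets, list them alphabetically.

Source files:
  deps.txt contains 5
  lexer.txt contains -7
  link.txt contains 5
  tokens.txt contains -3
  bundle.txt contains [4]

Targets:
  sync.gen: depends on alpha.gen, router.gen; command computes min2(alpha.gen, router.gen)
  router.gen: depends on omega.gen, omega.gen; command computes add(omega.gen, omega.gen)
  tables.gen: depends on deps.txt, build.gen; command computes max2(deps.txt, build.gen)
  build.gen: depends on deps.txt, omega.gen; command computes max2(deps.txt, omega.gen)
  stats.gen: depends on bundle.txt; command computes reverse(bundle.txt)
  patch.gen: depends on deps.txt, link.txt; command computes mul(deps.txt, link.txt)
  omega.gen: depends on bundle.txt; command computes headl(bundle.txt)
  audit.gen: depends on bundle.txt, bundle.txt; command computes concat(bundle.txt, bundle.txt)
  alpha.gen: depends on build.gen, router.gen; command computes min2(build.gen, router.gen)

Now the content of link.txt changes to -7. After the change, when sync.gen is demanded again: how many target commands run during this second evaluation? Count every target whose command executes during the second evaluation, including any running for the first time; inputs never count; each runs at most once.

First demand of the output computes:
  omega.gen = headl([4]) = 4
  build.gen = max2(5, 4) = 5
  router.gen = add(4, 4) = 8
  alpha.gen = min2(5, 8) = 5
  sync.gen = min2(5, 8) = 5

After the edit, cleaning proceeds:
  link.txt only reaches undemanded nodes; the second demand re-runs nothing.

Note the shortcut — link.txt feeds only undemanded nodes, so no recomputation happens.

0 target commands run: none.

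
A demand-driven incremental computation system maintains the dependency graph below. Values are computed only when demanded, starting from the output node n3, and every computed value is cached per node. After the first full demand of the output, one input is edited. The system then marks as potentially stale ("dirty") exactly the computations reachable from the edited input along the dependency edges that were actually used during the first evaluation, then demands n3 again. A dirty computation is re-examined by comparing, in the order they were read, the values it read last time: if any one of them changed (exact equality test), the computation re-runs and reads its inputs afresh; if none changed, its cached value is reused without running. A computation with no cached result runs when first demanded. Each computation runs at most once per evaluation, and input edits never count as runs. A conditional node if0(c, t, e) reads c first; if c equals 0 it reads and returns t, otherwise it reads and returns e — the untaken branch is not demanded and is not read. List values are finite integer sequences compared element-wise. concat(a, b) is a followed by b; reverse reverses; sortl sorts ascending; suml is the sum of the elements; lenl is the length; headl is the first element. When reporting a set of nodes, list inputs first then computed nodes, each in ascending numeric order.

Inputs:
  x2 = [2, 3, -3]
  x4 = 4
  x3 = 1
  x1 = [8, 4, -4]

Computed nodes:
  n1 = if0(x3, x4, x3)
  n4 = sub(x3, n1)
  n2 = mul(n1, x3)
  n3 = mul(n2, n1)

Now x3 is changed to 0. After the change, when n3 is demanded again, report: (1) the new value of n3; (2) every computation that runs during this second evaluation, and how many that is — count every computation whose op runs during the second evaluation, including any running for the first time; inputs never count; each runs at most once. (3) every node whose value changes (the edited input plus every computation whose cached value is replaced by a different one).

First evaluation (everything demanded from the output):
  n1 = if0(x3=1 -> else branch x3) = 1
  n2 = mul(1, 1) = 1
  n3 = mul(1, 1) = 1

Propagation after the edit:
  n1: runs — x3 1->0; x3 1->0; result 4.
  n2: runs — n1 1->4; x3 1->0; result 0.
  n3: runs — n2 1->0; n1 1->4; result 0.

New value of n3: 0.
Computations that run: n1, n2, n3 — 3 in total.
Values that change: x3, n1, n2, n3.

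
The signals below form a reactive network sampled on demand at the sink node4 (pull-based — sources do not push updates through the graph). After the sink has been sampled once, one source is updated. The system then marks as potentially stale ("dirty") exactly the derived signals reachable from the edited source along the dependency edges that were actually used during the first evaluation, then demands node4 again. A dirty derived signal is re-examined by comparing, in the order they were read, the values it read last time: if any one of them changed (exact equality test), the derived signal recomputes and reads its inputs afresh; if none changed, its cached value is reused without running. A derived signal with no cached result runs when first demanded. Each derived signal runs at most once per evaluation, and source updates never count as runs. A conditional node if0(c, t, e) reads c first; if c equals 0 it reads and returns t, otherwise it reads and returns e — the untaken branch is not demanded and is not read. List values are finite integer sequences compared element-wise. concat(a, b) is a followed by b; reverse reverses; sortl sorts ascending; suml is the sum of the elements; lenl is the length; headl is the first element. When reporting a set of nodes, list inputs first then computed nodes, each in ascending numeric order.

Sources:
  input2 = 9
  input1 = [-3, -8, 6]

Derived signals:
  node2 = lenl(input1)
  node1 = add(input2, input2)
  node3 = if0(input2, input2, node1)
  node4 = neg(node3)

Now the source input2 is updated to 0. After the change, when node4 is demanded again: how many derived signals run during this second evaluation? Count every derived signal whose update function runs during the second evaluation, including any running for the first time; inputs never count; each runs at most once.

Initial pass — values computed on the first demand:
  node1 = add(9, 9) = 18
  node3 = if0(input2=9 -> else branch node1) = 18
  node4 = neg(18) = -18

Second demand — change propagation:
  node1: dirty yet unreached — the second evaluation never asks for it.
  node3: re-runs because input2 9->0; new result 0.
  node4: re-runs because node3 18->0; new result 0.

The important point: the flipped condition redirects demand; node1 is left stale, never re-checked.

Run set: node3, node4 (2 run).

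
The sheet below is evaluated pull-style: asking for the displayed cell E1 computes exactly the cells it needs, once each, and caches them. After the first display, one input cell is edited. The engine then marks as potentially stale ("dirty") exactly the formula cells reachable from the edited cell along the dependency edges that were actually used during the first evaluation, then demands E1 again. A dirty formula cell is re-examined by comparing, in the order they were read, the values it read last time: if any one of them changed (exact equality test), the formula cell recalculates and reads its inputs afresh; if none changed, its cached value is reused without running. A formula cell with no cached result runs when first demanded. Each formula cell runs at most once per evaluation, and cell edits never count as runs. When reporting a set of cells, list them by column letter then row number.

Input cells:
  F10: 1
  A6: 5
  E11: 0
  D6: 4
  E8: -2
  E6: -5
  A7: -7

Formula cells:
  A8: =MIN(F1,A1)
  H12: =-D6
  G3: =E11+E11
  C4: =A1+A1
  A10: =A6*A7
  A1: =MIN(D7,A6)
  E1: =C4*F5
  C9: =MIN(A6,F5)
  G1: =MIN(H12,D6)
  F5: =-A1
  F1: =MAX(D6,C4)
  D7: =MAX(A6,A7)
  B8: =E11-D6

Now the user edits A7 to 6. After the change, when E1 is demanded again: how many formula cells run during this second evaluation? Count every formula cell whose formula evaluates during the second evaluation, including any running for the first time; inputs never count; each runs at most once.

2 formula cells run: A1, D7.
Note the absorption at A1: it re-runs yet its value is the same, leaving the output's value untouched.

First demand of the output computes:
  D7 = MAX(5, -7) = 5
  A1 = MIN(5, 5) = 5
  C4 = 5 + 5 = 10
  F5 = -(5) = -5
  E1 = 10 * -5 = -50

After the edit, cleaning proceeds:
  D7: a read changed (A7 -7->6) — executes, giving 6.
  A1: a read changed (D7 5->6) — executes, giving 5 — identical to its old value.
  C4: dirty, but its reads are unchanged (A1 unchanged, A1 unchanged); cached 10 stands.
  F5: dirty, but its reads are unchanged (A1 unchanged); cached -5 stands.
  E1: dirty, but its reads are unchanged (C4 unchanged, F5 unchanged); cached -50 stands.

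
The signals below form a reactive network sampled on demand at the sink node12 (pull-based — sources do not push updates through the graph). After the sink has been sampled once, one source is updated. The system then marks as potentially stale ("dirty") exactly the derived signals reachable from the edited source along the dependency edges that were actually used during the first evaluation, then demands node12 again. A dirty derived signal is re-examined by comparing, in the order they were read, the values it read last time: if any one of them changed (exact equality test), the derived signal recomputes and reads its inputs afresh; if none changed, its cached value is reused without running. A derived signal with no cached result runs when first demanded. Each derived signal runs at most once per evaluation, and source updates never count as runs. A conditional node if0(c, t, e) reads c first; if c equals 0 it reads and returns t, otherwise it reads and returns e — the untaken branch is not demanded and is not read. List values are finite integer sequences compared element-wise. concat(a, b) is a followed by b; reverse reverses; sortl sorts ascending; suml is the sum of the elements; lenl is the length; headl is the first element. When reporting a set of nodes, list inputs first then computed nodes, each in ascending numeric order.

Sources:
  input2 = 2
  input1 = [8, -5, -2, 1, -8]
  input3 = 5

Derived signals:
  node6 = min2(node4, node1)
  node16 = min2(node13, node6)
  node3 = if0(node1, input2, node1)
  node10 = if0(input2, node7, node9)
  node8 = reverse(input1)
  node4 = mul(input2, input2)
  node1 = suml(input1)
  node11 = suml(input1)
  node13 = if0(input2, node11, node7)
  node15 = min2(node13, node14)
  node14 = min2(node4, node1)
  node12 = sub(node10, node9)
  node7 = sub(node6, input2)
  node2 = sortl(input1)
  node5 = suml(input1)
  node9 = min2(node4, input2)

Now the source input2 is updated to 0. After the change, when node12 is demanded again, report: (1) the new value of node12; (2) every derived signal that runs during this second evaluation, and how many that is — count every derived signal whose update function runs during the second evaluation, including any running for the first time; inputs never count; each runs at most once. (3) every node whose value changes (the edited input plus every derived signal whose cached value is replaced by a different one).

Initial pass — values computed on the first demand:
  node4 = mul(2, 2) = 4
  node9 = min2(4, 2) = 2
  node10 = if0(input2=2 -> else branch node9) = 2
  node12 = sub(2, 2) = 0

Second demand — change propagation:
  node1: newly demanded (no cache) — executes and yields -6.
  node4: re-runs because input2 2->0; input2 2->0; new result 0.
  node6: newly demanded (no cache) — executes and yields -6.
  node7: newly demanded (no cache) — executes and yields -6.
  node9: re-runs because node4 4->0; input2 2->0; new result 0.
  node10: re-runs because input2 2->0; node9 2->0; new result -6.
  node12: re-runs because node10 2->-6; node9 2->0; new result -6.

The important point: the flipped condition pulls in fresh nodes; node1, node6, node7 run for the first time.

node12 now evaluates to -6.
Run set: node1, node4, node6, node7, node9, node10, node12 (7 run).
Changed values: input2, node4, node9, node10, node12.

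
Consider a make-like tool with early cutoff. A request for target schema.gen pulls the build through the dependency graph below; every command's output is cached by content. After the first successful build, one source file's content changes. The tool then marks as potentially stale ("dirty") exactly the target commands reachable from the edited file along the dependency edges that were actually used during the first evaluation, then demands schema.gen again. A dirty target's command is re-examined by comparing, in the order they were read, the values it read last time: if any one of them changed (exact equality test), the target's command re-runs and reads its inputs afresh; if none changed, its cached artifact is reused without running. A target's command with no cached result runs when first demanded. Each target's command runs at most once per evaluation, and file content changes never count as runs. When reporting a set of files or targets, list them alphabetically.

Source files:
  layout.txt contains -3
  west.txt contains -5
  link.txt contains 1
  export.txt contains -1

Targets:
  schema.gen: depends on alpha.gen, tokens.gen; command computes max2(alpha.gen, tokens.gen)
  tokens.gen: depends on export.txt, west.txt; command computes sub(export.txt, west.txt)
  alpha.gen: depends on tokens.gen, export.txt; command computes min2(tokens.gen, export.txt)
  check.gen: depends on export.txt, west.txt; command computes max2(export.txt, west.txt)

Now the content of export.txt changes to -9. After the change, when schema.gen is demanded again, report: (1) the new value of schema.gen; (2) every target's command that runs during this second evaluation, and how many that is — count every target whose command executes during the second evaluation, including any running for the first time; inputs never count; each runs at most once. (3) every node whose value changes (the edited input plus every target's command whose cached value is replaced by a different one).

Demanding schema.gen again yields -4.
3 target commands run: alpha.gen, schema.gen, tokens.gen.
The nodes whose values change: alpha.gen, export.txt, schema.gen, tokens.gen.

First demand of the output computes:
  tokens.gen = sub(-1, -5) = 4
  alpha.gen = min2(4, -1) = -1
  schema.gen = max2(-1, 4) = 4

After the edit, cleaning proceeds:
  tokens.gen: a read changed (export.txt -1->-9) — executes, giving -4.
  alpha.gen: a read changed (tokens.gen 4->-4; export.txt -1->-9) — executes, giving -9.
  schema.gen: a read changed (alpha.gen -1->-9; tokens.gen 4->-4) — executes, giving -4.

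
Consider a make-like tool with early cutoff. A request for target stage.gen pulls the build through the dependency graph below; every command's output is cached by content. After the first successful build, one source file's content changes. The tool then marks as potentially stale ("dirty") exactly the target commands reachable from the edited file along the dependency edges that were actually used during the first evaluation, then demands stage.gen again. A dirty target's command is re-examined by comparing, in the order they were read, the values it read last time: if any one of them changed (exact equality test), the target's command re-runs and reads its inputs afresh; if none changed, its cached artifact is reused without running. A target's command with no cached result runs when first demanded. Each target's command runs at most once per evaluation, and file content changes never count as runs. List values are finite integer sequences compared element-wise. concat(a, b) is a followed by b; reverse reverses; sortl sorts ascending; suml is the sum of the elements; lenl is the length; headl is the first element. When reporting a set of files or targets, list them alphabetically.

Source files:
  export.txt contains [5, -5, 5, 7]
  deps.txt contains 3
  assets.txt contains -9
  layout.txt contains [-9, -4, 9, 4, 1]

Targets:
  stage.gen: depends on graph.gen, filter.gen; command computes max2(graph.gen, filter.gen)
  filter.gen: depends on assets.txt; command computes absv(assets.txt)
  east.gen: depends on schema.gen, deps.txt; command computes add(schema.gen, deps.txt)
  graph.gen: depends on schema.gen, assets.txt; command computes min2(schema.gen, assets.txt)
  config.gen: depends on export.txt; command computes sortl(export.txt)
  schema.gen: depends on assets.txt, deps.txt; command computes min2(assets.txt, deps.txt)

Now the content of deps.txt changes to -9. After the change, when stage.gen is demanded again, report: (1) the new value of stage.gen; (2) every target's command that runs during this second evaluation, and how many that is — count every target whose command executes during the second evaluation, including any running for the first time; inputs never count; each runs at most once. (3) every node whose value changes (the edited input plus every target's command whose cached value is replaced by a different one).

Demanding stage.gen again yields 9.
1 target commands run: schema.gen.
The nodes whose values change: deps.txt.
Note the absorption at schema.gen: it re-runs yet its value is the same, leaving the output's value untouched.

First demand of the output computes:
  filter.gen = absv(-9) = 9
  schema.gen = min2(-9, 3) = -9
  graph.gen = min2(-9, -9) = -9
  stage.gen = max2(-9, 9) = 9

After the edit, cleaning proceeds:
  schema.gen: a read changed (deps.txt 3->-9) — executes, giving -9 — identical to its old value.
  graph.gen: dirty, but its reads are unchanged (schema.gen unchanged, assets.txt unchanged); cached -9 stands.
  stage.gen: dirty, but its reads are unchanged (graph.gen unchanged, filter.gen unchanged); cached 9 stands.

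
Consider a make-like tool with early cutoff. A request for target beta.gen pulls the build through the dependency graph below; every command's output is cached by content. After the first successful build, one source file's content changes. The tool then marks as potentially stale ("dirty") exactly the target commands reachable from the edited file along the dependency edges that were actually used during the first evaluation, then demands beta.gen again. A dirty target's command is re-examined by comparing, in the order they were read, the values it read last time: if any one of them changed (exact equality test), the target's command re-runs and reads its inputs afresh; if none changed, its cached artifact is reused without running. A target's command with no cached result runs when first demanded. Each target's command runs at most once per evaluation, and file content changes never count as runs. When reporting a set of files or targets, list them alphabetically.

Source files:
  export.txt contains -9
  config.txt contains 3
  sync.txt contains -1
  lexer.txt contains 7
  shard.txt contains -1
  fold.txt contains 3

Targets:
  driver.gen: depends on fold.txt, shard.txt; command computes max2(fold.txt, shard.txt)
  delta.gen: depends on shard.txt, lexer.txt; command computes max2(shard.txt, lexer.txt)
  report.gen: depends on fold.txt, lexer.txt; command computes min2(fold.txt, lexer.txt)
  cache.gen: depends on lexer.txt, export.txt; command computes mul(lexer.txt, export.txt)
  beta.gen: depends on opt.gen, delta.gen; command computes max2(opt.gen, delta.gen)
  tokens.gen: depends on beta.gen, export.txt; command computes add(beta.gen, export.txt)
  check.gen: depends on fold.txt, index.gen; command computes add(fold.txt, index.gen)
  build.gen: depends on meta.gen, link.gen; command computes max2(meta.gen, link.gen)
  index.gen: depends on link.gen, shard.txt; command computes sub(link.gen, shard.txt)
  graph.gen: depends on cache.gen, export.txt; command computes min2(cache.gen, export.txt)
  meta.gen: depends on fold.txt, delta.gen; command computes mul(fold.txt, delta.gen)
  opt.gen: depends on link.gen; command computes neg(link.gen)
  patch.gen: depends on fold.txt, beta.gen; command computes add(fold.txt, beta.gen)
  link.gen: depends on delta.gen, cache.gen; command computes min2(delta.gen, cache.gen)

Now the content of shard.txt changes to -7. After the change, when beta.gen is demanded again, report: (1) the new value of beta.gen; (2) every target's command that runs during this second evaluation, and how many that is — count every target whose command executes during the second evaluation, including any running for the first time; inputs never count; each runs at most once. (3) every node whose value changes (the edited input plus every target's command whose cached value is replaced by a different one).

First demand of the output computes:
  cache.gen = mul(7, -9) = -63
  delta.gen = max2(-1, 7) = 7
  link.gen = min2(7, -63) = -63
  opt.gen = neg(-63) = 63
  beta.gen = max2(63, 7) = 63

After the edit, cleaning proceeds:
  delta.gen: a read changed (shard.txt -1->-7) — executes, giving 7 — identical to its old value.
  link.gen: dirty, but its reads are unchanged (delta.gen unchanged, cache.gen unchanged); cached -63 stands.
  opt.gen: dirty, but its reads are unchanged (link.gen unchanged); cached 63 stands.
  beta.gen: dirty, but its reads are unchanged (opt.gen unchanged, delta.gen unchanged); cached 63 stands.

Note the absorption at delta.gen: it re-runs yet its value is the same, leaving the output's value untouched.

Demanding beta.gen again yields 63.
1 target commands run: delta.gen.
The nodes whose values change: shard.txt.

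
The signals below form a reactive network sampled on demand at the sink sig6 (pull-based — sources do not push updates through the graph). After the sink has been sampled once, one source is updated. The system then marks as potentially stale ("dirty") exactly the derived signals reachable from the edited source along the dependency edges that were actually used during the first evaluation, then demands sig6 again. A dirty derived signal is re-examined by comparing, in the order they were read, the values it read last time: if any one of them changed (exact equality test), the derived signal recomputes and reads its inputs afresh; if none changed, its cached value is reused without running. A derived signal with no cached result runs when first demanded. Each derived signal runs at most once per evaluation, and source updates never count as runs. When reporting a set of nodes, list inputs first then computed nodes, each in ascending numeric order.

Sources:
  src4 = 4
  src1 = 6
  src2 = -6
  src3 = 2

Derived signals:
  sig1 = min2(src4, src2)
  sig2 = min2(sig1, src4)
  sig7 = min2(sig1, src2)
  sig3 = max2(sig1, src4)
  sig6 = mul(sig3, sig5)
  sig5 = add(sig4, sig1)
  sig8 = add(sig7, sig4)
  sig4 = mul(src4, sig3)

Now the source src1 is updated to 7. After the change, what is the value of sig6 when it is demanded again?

sig6 now evaluates to 40.
The important point: nothing the output needs ever reads src1, so the edit is invisible to it.

Initial pass — values computed on the first demand:
  sig1 = min2(4, -6) = -6
  sig3 = max2(-6, 4) = 4
  sig4 = mul(4, 4) = 16
  sig5 = add(16, -6) = 10
  sig6 = mul(4, 10) = 40

Second demand — change propagation:
  no demanded computation ever read src1, so the edit dirties nothing and nothing runs.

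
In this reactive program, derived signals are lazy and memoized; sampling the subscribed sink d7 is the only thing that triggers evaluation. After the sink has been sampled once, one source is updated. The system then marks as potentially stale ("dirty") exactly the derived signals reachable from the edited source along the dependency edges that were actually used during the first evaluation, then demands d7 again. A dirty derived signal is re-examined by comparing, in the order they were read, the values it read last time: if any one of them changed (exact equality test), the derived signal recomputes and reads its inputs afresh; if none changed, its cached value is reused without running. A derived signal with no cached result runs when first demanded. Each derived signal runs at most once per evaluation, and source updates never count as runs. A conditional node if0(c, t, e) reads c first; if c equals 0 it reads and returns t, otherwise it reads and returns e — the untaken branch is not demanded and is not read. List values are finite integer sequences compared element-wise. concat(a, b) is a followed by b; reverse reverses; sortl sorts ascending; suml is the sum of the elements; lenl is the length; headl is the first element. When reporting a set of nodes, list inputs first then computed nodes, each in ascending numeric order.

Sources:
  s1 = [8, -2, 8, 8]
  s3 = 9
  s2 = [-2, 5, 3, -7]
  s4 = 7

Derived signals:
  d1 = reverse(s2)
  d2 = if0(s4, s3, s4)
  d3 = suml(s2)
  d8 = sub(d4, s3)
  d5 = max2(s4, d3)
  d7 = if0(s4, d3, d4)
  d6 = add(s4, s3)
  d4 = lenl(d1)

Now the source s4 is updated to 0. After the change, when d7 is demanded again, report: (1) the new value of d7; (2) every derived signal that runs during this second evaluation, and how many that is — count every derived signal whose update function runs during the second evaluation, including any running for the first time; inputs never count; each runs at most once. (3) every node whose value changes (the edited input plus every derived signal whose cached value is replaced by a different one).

Demanding d7 again yields -1.
2 derived signals run: d3, d7.
The nodes whose values change: s4, d7.
Note the branch switch — d3 had no cache and runs now for the first time.

First demand of the output computes:
  d1 = reverse([-2, 5, 3, -7]) = [-7, 3, 5, -2]
  d4 = lenl([-7, 3, 5, -2]) = 4
  d7 = if0(s4=7 -> else branch d4) = 4

After the edit, cleaning proceeds:
  d3: had never run; runs now, result -1.
  d7: a read changed (s4 7->0) — executes, giving -1.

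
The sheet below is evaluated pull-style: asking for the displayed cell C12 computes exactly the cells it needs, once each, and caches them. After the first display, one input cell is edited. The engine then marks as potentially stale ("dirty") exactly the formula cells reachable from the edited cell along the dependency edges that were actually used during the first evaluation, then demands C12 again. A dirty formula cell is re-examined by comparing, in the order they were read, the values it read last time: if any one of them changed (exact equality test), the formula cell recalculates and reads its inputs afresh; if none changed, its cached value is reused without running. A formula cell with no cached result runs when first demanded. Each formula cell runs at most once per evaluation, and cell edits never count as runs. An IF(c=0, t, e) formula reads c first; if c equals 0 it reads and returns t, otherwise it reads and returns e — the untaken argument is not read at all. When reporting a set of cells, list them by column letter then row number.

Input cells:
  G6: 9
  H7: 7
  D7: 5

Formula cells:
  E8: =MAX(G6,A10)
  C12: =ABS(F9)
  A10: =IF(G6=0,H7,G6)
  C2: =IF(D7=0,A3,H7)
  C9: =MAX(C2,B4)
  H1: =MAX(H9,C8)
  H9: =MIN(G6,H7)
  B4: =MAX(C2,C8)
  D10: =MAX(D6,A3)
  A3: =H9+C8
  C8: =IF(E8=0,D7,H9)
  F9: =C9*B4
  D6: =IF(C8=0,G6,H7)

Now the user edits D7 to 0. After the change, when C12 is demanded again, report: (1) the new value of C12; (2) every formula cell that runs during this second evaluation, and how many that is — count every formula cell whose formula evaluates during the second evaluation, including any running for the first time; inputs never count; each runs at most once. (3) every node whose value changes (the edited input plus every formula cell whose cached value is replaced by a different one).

Demanding C12 again yields 196.
6 formula cells run: A3, B4, C2, C9, C12, F9.
The nodes whose values change: B4, C2, C9, C12, D7, F9.
Note the branch switch — A3 had no cache and runs now for the first time.

First demand of the output computes:
  A10 = IF(G6=0: G6=9 -> else branch G6) = 9
  C2 = IF(D7=0: D7=5 -> else branch H7) = 7
  E8 = MAX(9, 9) = 9
  H9 = MIN(9, 7) = 7
  C8 = IF(E8=0: E8=9 -> else branch H9) = 7
  B4 = MAX(7, 7) = 7
  C9 = MAX(7, 7) = 7
  F9 = 7 * 7 = 49
  C12 = ABS(49) = 49

After the edit, cleaning proceeds:
  A3: had never run; runs now, result 14.
  C2: a read changed (D7 5->0) — executes, giving 14.
  B4: a read changed (C2 7->14) — executes, giving 14.
  C9: a read changed (C2 7->14; B4 7->14) — executes, giving 14.
  F9: a read changed (C9 7->14; B4 7->14) — executes, giving 196.
  C12: a read changed (F9 49->196) — executes, giving 196.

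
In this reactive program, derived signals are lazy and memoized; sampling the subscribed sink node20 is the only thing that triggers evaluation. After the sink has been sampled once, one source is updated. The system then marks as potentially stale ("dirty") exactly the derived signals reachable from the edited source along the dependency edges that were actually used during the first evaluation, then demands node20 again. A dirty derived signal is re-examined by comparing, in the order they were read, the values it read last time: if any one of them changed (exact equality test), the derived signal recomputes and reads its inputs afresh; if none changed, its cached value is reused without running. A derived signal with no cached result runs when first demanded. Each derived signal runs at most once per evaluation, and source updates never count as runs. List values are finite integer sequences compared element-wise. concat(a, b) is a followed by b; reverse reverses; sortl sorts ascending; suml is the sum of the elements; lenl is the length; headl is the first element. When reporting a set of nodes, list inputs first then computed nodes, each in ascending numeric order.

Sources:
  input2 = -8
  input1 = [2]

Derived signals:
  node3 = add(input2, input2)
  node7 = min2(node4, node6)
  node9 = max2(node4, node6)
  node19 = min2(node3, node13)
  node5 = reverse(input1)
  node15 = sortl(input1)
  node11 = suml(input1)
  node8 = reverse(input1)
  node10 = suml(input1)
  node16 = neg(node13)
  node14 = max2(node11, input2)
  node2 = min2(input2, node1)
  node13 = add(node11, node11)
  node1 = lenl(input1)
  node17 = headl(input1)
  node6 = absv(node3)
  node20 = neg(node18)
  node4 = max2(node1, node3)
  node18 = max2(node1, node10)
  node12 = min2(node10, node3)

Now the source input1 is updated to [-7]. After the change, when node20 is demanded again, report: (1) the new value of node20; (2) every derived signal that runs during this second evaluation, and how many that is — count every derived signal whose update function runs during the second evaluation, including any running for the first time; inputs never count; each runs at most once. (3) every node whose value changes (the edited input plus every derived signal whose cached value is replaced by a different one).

First demand of the output computes:
  node1 = lenl([2]) = 1
  node10 = suml([2]) = 2
  node18 = max2(1, 2) = 2
  node20 = neg(2) = -2

After the edit, cleaning proceeds:
  node1: a read changed (input1 [2]->[-7]) — executes, giving 1 — identical to its old value.
  node10: a read changed (input1 [2]->[-7]) — executes, giving -7.
  node18: a read changed (node10 2->-7) — executes, giving 1.
  node20: a read changed (node18 2->1) — executes, giving -1.

Demanding node20 again yields -1.
4 derived signals run: node1, node10, node18, node20.
The nodes whose values change: input1, node10, node18, node20.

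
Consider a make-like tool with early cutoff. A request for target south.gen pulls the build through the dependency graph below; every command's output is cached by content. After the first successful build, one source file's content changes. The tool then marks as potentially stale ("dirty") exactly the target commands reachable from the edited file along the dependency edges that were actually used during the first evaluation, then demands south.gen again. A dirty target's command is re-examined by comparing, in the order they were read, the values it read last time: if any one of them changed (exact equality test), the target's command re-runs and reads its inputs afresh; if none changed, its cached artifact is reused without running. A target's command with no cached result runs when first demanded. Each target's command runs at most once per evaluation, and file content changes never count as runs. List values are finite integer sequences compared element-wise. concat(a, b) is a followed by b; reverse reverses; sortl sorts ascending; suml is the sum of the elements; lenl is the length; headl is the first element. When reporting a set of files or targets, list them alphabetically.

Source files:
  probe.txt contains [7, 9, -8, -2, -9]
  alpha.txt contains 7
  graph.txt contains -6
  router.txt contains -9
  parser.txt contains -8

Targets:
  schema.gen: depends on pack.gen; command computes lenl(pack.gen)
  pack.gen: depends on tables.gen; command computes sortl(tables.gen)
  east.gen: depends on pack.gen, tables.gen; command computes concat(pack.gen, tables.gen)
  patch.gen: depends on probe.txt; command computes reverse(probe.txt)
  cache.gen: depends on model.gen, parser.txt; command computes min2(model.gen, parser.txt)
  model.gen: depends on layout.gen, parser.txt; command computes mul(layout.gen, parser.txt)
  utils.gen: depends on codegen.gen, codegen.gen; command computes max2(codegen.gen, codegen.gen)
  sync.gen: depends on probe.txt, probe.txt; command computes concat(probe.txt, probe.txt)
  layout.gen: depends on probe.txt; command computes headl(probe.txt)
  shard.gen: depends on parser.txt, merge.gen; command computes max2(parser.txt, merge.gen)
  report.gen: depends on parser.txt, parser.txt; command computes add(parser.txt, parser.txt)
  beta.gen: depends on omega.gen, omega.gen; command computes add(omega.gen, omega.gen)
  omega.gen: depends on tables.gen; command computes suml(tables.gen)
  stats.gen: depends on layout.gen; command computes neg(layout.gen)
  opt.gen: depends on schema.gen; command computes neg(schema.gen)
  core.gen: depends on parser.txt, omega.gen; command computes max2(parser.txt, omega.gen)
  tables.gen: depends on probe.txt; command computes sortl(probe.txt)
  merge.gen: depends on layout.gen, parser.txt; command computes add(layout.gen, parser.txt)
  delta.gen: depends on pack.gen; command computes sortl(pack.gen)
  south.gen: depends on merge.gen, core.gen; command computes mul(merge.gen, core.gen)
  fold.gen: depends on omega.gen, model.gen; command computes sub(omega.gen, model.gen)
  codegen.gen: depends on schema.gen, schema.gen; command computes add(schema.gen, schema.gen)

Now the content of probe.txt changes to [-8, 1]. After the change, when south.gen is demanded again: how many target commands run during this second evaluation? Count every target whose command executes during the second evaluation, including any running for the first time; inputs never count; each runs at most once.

First demand of the output computes:
  layout.gen = headl([7, 9, -8, -2, -9]) = 7
  merge.gen = add(7, -8) = -1
  tables.gen = sortl([7, 9, -8, -2, -9]) = [-9, -8, -2, 7, 9]
  omega.gen = suml([-9, -8, -2, 7, 9]) = -3
  core.gen = max2(-8, -3) = -3
  south.gen = mul(-1, -3) = 3

After the edit, cleaning proceeds:
  layout.gen: a read changed (probe.txt [7, 9, -8, -2, -9]->[-8, 1]) — executes, giving -8.
  merge.gen: a read changed (layout.gen 7->-8) — executes, giving -16.
  tables.gen: a read changed (probe.txt [7, 9, -8, -2, -9]->[-8, 1]) — executes, giving [-8, 1].
  omega.gen: a read changed (tables.gen [-9, -8, -2, 7, 9]->[-8, 1]) — executes, giving -7.
  core.gen: a read changed (omega.gen -3->-7) — executes, giving -7.
  south.gen: a read changed (merge.gen -1->-16; core.gen -3->-7) — executes, giving 112.

6 target commands run: core.gen, layout.gen, merge.gen, omega.gen, south.gen, tables.gen.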